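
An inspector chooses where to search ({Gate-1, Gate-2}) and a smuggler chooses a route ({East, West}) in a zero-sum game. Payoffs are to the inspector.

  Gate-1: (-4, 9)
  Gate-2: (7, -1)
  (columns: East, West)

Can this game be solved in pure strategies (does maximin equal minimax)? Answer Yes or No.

Row minima: Gate-1 → -4, Gate-2 → -1; maximin = -1.
Column maxima: East → 7, West → 9; minimax = 7.
-1 ≠ 7, so no pure-strategy equilibrium exists.

No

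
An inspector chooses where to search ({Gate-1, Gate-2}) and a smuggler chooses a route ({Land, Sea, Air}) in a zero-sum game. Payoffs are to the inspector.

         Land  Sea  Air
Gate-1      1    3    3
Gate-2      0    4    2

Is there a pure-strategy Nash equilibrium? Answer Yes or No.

Yes

Row minima: Gate-1 → 1, Gate-2 → 0; maximin = 1.
Column maxima: Land → 1, Sea → 4, Air → 3; minimax = 1.
maximin = minimax = 1, so a saddle point exists.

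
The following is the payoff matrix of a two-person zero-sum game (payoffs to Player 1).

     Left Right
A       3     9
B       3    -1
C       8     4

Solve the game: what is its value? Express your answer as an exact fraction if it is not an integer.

Row minima: A → 3, B → -1, C → 4; maximin = 4.
Column maxima: Left → 8, Right → 9; minimax = 8.
4 ≠ 8, so there is no saddle point; optimal play is mixed.
B is strictly dominated by C, so Player 1 never plays it.
On the remaining 2×2 (A, C vs Left, Right):
Let Player 1 play A with probability p. Expected payoff against Left: 3p + 8(1−p) = −5p + 8; against Right: 9p + 4(1−p) = 5p + 4.
Setting these equal: −5p + 8 = 5p + 4 ⇒ −10p = -4 ⇒ p = 2/5, and the value is (-5)·(2/5) + 8 = 6.
For Player 2: with q = P(Left), equating A's and C's payoffs gives −6q + 9 = 4q + 4 ⇒ q = 1/2.

6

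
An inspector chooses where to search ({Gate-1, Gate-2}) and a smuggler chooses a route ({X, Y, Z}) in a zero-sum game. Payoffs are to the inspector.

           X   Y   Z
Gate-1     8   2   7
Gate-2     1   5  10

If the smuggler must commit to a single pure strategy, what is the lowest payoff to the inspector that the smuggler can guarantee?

Column maxima: X → 8, Y → 5, Z → 10.
The smallest of these is 5.

5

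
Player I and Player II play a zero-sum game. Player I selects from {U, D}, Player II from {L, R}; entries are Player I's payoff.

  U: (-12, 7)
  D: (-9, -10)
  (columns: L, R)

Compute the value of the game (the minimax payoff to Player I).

Row minima: U → -12, D → -10; maximin = -10.
Column maxima: L → -9, R → 7; minimax = -9.
-10 ≠ -9, so there is no saddle point; optimal play is mixed.
Let Player I play U with probability p. Expected payoff against L: (-12)p + (-9)(1−p) = −3p − 9; against R: 7p + (-10)(1−p) = 17p − 10.
Setting these equal: −3p − 9 = 17p − 10 ⇒ −20p = -1 ⇒ p = 1/20, and the value is (-3)·(1/20) − 9 = -183/20.
For Player II: with q = P(L), equating U's and D's payoffs gives −19q + 7 = q − 10 ⇒ q = 17/20.

-183/20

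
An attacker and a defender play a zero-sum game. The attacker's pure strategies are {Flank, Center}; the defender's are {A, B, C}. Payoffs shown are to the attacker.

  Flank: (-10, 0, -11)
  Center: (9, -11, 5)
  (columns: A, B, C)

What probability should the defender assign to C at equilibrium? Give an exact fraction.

11/27

Row minima: Flank → -11, Center → -11; maximin = -11.
Column maxima: A → 9, B → 0, C → 5; minimax = 0.
-11 ≠ 0, so there is no saddle point; optimal play is mixed.
A is strictly dominated by C (it gives the attacker strictly more in every row), so the defender never plays it.
On the remaining 2×2 (Flank, Center vs B, C):
Let the attacker play Flank with probability p. Expected payoff against B: 0p + (-11)(1−p) = 11p − 11; against C: (-11)p + 5(1−p) = −16p + 5.
Setting these equal: 11p − 11 = −16p + 5 ⇒ 27p = 16 ⇒ p = 16/27, and the value is (11)·(16/27) − 11 = -121/27.
For the defender: with q = P(B), equating Flank's and Center's payoffs gives 11q − 11 = −16q + 5 ⇒ q = 16/27.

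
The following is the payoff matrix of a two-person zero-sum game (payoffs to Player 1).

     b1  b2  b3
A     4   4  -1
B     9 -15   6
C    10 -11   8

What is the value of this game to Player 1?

Row minima: A → -1, B → -15, C → -11; maximin = -1.
Column maxima: b1 → 10, b2 → 4, b3 → 8; minimax = 4.
-1 ≠ 4, so there is no saddle point; optimal play is mixed.
B is strictly dominated by C, so Player 1 never plays it.
b1 is strictly dominated by b3 (it gives Player 1 strictly more in every row), so Player 2 never plays it.
On the remaining 2×2 (A, C vs b2, b3):
Let Player 1 play A with probability p. Expected payoff against b2: 4p + (-11)(1−p) = 15p − 11; against b3: (-1)p + 8(1−p) = −9p + 8.
Setting these equal: 15p − 11 = −9p + 8 ⇒ 24p = 19 ⇒ p = 19/24, and the value is (15)·(19/24) − 11 = 7/8.
For Player 2: with q = P(b2), equating A's and C's payoffs gives 5q − 1 = −19q + 8 ⇒ q = 3/8.

7/8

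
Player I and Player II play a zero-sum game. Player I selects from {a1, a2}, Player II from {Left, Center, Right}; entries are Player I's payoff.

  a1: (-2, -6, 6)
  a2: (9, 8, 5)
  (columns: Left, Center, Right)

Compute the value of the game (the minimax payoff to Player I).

Row minima: a1 → -6, a2 → 5; maximin = 5.
Column maxima: Left → 9, Center → 8, Right → 6; minimax = 6.
5 ≠ 6, so there is no saddle point; optimal play is mixed.
Left is strictly dominated by Center (it gives Player I strictly more in every row), so Player II never plays it.
On the remaining 2×2 (a1, a2 vs Center, Right):
Let Player I play a1 with probability p. Expected payoff against Center: (-6)p + 8(1−p) = −14p + 8; against Right: 6p + 5(1−p) = p + 5.
Setting these equal: −14p + 8 = p + 5 ⇒ −15p = -3 ⇒ p = 1/5, and the value is (-14)·(1/5) + 8 = 26/5.
For Player II: with q = P(Center), equating a1's and a2's payoffs gives −12q + 6 = 3q + 5 ⇒ q = 1/15.

26/5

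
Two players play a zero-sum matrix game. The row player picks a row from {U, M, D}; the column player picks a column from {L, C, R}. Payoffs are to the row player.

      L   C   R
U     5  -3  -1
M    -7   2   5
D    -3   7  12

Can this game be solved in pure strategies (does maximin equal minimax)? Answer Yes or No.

No

Row minima: U → -3, M → -7, D → -3; maximin = -3.
Column maxima: L → 5, C → 7, R → 12; minimax = 5.
-3 ≠ 5, so no pure-strategy equilibrium exists.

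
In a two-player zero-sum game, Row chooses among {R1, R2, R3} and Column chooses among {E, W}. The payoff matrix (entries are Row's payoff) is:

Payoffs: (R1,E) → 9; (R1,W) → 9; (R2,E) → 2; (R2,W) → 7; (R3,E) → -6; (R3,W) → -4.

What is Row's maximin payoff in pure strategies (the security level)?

Row minima: R1 → 9, R2 → 2, R3 → -6.
The best of these is 9.

9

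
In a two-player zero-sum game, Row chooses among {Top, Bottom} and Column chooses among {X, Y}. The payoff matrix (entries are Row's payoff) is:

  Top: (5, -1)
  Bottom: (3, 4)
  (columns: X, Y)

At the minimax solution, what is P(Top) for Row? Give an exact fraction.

Row minima: Top → -1, Bottom → 3; maximin = 3.
Column maxima: X → 5, Y → 4; minimax = 4.
3 ≠ 4, so there is no saddle point; optimal play is mixed.
Let Row play Top with probability p. Expected payoff against X: 5p + 3(1−p) = 2p + 3; against Y: (-1)p + 4(1−p) = −5p + 4.
Setting these equal: 2p + 3 = −5p + 4 ⇒ 7p = 1 ⇒ p = 1/7, and the value is (2)·(1/7) + 3 = 23/7.
For Column: with q = P(X), equating Top's and Bottom's payoffs gives 6q − 1 = −q + 4 ⇒ q = 5/7.

1/7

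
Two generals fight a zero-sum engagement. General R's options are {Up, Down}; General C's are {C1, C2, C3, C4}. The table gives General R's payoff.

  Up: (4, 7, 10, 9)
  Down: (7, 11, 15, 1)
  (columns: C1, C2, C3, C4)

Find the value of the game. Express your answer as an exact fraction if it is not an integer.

Row minima: Up → 4, Down → 1; maximin = 4.
Column maxima: C1 → 7, C2 → 11, C3 → 15, C4 → 9; minimax = 7.
4 ≠ 7, so there is no saddle point; optimal play is mixed.
C2 is strictly dominated by C1 (it gives General R strictly more in every row), so General C never plays it.
C3 is strictly dominated by C1 (it gives General R strictly more in every row), so General C never plays it.
On the remaining 2×2 (Up, Down vs C1, C4):
Let General R play Up with probability p. Expected payoff against C1: 4p + 7(1−p) = −3p + 7; against C4: 9p + 1(1−p) = 8p + 1.
Setting these equal: −3p + 7 = 8p + 1 ⇒ −11p = -6 ⇒ p = 6/11, and the value is (-3)·(6/11) + 7 = 59/11.
For General C: with q = P(C1), equating Up's and Down's payoffs gives −5q + 9 = 6q + 1 ⇒ q = 8/11.

59/11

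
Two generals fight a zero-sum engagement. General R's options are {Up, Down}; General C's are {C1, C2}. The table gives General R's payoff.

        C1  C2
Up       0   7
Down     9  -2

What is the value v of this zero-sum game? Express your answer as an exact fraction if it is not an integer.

7/2

Row minima: Up → 0, Down → -2; maximin = 0.
Column maxima: C1 → 9, C2 → 7; minimax = 7.
0 ≠ 7, so there is no saddle point; optimal play is mixed.
Let General R play Up with probability p. Expected payoff against C1: 0p + 9(1−p) = −9p + 9; against C2: 7p + (-2)(1−p) = 9p − 2.
Setting these equal: −9p + 9 = 9p − 2 ⇒ −18p = -11 ⇒ p = 11/18, and the value is (-9)·(11/18) + 9 = 7/2.
For General C: with q = P(C1), equating Up's and Down's payoffs gives −7q + 7 = 11q − 2 ⇒ q = 1/2.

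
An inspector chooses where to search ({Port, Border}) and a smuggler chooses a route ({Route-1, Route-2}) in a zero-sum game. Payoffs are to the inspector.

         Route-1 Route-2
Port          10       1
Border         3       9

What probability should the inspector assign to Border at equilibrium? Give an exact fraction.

Row minima: Port → 1, Border → 3; maximin = 3.
Column maxima: Route-1 → 10, Route-2 → 9; minimax = 9.
3 ≠ 9, so there is no saddle point; optimal play is mixed.
Let the inspector play Port with probability p. Expected payoff against Route-1: 10p + 3(1−p) = 7p + 3; against Route-2: 1p + 9(1−p) = −8p + 9.
Setting these equal: 7p + 3 = −8p + 9 ⇒ 15p = 6 ⇒ p = 2/5, and the value is (7)·(2/5) + 3 = 29/5.
For the smuggler: with q = P(Route-1), equating Port's and Border's payoffs gives 9q + 1 = −6q + 9 ⇒ q = 8/15.

3/5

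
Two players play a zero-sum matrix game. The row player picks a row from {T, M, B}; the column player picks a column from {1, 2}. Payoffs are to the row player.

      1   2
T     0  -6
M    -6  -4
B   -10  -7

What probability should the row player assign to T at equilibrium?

Row minima: T → -6, M → -6, B → -10; maximin = -6.
Column maxima: 1 → 0, 2 → -4; minimax = -4.
-6 ≠ -4, so there is no saddle point; optimal play is mixed.
B is strictly dominated by T, so the row player never plays it.
On the remaining 2×2 (T, M vs 1, 2):
Let the row player play T with probability p. Expected payoff against 1: 0p + (-6)(1−p) = 6p − 6; against 2: (-6)p + (-4)(1−p) = −2p − 4.
Setting these equal: 6p − 6 = −2p − 4 ⇒ 8p = 2 ⇒ p = 1/4, and the value is (6)·(1/4) − 6 = -9/2.
For the column player: with q = P(1), equating T's and M's payoffs gives 6q − 6 = −2q − 4 ⇒ q = 1/4.

1/4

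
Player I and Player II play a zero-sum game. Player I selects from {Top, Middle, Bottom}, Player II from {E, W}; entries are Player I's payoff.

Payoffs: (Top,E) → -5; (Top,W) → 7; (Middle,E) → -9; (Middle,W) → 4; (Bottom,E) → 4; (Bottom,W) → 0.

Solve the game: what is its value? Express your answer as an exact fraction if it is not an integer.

7/4

Row minima: Top → -5, Middle → -9, Bottom → 0; maximin = 0.
Column maxima: E → 4, W → 7; minimax = 4.
0 ≠ 4, so there is no saddle point; optimal play is mixed.
Middle is strictly dominated by Top, so Player I never plays it.
On the remaining 2×2 (Top, Bottom vs E, W):
Let Player I play Top with probability p. Expected payoff against E: (-5)p + 4(1−p) = −9p + 4; against W: 7p + 0(1−p) = 7p.
Setting these equal: −9p + 4 = 7p ⇒ −16p = -4 ⇒ p = 1/4, and the value is (-9)·(1/4) + 4 = 7/4.
For Player II: with q = P(E), equating Top's and Bottom's payoffs gives −12q + 7 = 4q ⇒ q = 7/16.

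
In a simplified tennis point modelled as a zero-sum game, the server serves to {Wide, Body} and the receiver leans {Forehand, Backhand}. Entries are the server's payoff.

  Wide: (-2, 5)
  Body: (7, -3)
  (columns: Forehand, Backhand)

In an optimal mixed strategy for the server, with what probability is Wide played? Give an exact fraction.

Row minima: Wide → -2, Body → -3; maximin = -2.
Column maxima: Forehand → 7, Backhand → 5; minimax = 5.
-2 ≠ 5, so there is no saddle point; optimal play is mixed.
Let the server play Wide with probability p. Expected payoff against Forehand: (-2)p + 7(1−p) = −9p + 7; against Backhand: 5p + (-3)(1−p) = 8p − 3.
Setting these equal: −9p + 7 = 8p − 3 ⇒ −17p = -10 ⇒ p = 10/17, and the value is (-9)·(10/17) + 7 = 29/17.
For the receiver: with q = P(Forehand), equating Wide's and Body's payoffs gives −7q + 5 = 10q − 3 ⇒ q = 8/17.

10/17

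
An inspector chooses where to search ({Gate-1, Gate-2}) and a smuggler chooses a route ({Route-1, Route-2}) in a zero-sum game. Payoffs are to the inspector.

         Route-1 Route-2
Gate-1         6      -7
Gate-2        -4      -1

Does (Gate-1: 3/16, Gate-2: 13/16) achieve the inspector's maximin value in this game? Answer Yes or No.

Yes

Against Route-1 this mix gives (3/16)·6 + (13/16)·(-4) = -17/8.
Against Route-2 this mix gives (3/16)·(-7) + (13/16)·(-1) = -17/8.
All of the smuggler's active replies (Route-1, Route-2) yield -17/8, and no column does worse for the inspector. The mix makes the smuggler indifferent and guarantees -17/8, so it is optimal.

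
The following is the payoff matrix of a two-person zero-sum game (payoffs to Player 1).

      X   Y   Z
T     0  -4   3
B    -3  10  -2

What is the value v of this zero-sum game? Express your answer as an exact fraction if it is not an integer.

-12/17

Row minima: T → -4, B → -3; maximin = -3.
Column maxima: X → 0, Y → 10, Z → 3; minimax = 0.
-3 ≠ 0, so there is no saddle point; optimal play is mixed.
Z is strictly dominated by X (it gives Player 1 strictly more in every row), so Player 2 never plays it.
On the remaining 2×2 (T, B vs X, Y):
Let Player 1 play T with probability p. Expected payoff against X: 0p + (-3)(1−p) = 3p − 3; against Y: (-4)p + 10(1−p) = −14p + 10.
Setting these equal: 3p − 3 = −14p + 10 ⇒ 17p = 13 ⇒ p = 13/17, and the value is (3)·(13/17) − 3 = -12/17.
For Player 2: with q = P(X), equating T's and B's payoffs gives 4q − 4 = −13q + 10 ⇒ q = 14/17.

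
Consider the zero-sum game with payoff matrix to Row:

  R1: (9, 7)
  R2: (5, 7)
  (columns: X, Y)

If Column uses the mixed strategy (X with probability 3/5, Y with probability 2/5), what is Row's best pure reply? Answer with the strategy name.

R1

Expected payoff of R1: (3/5)·9 + (2/5)·7 = 41/5.
Expected payoff of R2: (3/5)·5 + (2/5)·7 = 29/5.
The largest is 41/5, so Row's best response is R1.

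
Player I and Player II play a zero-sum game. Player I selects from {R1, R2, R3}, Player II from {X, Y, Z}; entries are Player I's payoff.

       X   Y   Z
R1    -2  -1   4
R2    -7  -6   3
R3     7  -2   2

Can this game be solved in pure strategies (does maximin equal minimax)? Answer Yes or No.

Row minima: R1 → -2, R2 → -7, R3 → -2; maximin = -2.
Column maxima: X → 7, Y → -1, Z → 4; minimax = -1.
-2 ≠ -1, so no pure-strategy equilibrium exists.

No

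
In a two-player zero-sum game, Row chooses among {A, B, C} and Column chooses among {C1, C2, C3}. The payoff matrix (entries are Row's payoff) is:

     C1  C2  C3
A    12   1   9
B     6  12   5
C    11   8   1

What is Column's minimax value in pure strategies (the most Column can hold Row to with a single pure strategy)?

9

Column maxima: C1 → 12, C2 → 12, C3 → 9.
The smallest of these is 9.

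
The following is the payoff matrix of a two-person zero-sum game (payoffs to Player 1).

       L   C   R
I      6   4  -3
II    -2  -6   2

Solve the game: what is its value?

Row minima: I → -3, II → -6; maximin = -3.
Column maxima: L → 6, C → 4, R → 2; minimax = 2.
-3 ≠ 2, so there is no saddle point; optimal play is mixed.
L is strictly dominated by C (it gives Player 1 strictly more in every row), so Player 2 never plays it.
On the remaining 2×2 (I, II vs C, R):
Let Player 1 play I with probability p. Expected payoff against C: 4p + (-6)(1−p) = 10p − 6; against R: (-3)p + 2(1−p) = −5p + 2.
Setting these equal: 10p − 6 = −5p + 2 ⇒ 15p = 8 ⇒ p = 8/15, and the value is (10)·(8/15) − 6 = -2/3.
For Player 2: with q = P(C), equating I's and II's payoffs gives 7q − 3 = −8q + 2 ⇒ q = 1/3.

-2/3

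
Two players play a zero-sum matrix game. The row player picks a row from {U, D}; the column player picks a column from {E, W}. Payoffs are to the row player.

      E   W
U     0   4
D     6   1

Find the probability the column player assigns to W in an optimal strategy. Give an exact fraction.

Row minima: U → 0, D → 1; maximin = 1.
Column maxima: E → 6, W → 4; minimax = 4.
1 ≠ 4, so there is no saddle point; optimal play is mixed.
Let the row player play U with probability p. Expected payoff against E: 0p + 6(1−p) = −6p + 6; against W: 4p + 1(1−p) = 3p + 1.
Setting these equal: −6p + 6 = 3p + 1 ⇒ −9p = -5 ⇒ p = 5/9, and the value is (-6)·(5/9) + 6 = 8/3.
For the column player: with q = P(E), equating U's and D's payoffs gives −4q + 4 = 5q + 1 ⇒ q = 1/3.

2/3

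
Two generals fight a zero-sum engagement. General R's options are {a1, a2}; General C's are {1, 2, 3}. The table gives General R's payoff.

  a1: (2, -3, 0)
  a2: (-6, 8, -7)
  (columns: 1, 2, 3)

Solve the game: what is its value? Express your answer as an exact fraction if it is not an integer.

-7/6

Row minima: a1 → -3, a2 → -7; maximin = -3.
Column maxima: 1 → 2, 2 → 8, 3 → 0; minimax = 0.
-3 ≠ 0, so there is no saddle point; optimal play is mixed.
1 is strictly dominated by 3 (it gives General R strictly more in every row), so General C never plays it.
On the remaining 2×2 (a1, a2 vs 2, 3):
Let General R play a1 with probability p. Expected payoff against 2: (-3)p + 8(1−p) = −11p + 8; against 3: 0p + (-7)(1−p) = 7p − 7.
Setting these equal: −11p + 8 = 7p − 7 ⇒ −18p = -15 ⇒ p = 5/6, and the value is (-11)·(5/6) + 8 = -7/6.
For General C: with q = P(2), equating a1's and a2's payoffs gives −3q = 15q − 7 ⇒ q = 7/18.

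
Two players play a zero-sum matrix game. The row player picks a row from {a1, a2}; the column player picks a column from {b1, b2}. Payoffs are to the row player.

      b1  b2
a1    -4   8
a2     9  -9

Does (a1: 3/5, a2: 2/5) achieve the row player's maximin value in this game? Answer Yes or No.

Yes

Against b1 this mix gives (3/5)·(-4) + (2/5)·9 = 6/5.
Against b2 this mix gives (3/5)·8 + (2/5)·(-9) = 6/5.
All of the column player's active replies (b1, b2) yield 6/5, and no column does worse for the row player. The mix makes the column player indifferent and guarantees 6/5, so it is optimal.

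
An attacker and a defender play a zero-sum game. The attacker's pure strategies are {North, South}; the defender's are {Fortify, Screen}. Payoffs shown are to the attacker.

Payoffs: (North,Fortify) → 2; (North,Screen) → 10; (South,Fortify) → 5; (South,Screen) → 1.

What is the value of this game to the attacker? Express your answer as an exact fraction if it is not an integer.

4

Row minima: North → 2, South → 1; maximin = 2.
Column maxima: Fortify → 5, Screen → 10; minimax = 5.
2 ≠ 5, so there is no saddle point; optimal play is mixed.
Let the attacker play North with probability p. Expected payoff against Fortify: 2p + 5(1−p) = −3p + 5; against Screen: 10p + 1(1−p) = 9p + 1.
Setting these equal: −3p + 5 = 9p + 1 ⇒ −12p = -4 ⇒ p = 1/3, and the value is (-3)·(1/3) + 5 = 4.
For the defender: with q = P(Fortify), equating North's and South's payoffs gives −8q + 10 = 4q + 1 ⇒ q = 3/4.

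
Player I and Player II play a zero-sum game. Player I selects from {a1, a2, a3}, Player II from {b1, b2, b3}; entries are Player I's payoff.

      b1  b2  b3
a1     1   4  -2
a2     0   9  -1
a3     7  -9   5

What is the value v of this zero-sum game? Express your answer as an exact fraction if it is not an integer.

Row minima: a1 → -2, a2 → -1, a3 → -9; maximin = -1.
Column maxima: b1 → 7, b2 → 9, b3 → 5; minimax = 5.
-1 ≠ 5, so there is no saddle point; optimal play is mixed.
b1 is strictly dominated by b3 (it gives Player I strictly more in every row), so Player II never plays it.
With b1 eliminated, a1 is strictly dominated by a2 (a2 gives Player I strictly more in every remaining column), so Player I never plays it.
On the remaining 2×2 (a2, a3 vs b2, b3):
Let Player I play a2 with probability p. Expected payoff against b2: 9p + (-9)(1−p) = 18p − 9; against b3: (-1)p + 5(1−p) = −6p + 5.
Setting these equal: 18p − 9 = −6p + 5 ⇒ 24p = 14 ⇒ p = 7/12, and the value is (18)·(7/12) − 9 = 3/2.
For Player II: with q = P(b2), equating a2's and a3's payoffs gives 10q − 1 = −14q + 5 ⇒ q = 1/4.

3/2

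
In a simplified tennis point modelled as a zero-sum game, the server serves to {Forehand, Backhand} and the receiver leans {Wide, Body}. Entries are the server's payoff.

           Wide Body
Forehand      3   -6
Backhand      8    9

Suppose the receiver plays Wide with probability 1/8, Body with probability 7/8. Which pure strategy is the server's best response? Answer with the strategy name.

Backhand

Expected payoff of Forehand: (1/8)·3 + (7/8)·(-6) = -39/8.
Expected payoff of Backhand: (1/8)·8 + (7/8)·9 = 71/8.
The largest is 71/8, so the server's best response is Backhand.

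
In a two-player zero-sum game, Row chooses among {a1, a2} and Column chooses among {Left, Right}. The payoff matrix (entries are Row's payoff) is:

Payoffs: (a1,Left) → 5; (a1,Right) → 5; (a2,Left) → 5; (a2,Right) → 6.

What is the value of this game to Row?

5

Row minima: a1 → 5, a2 → 5; maximin = 5.
Column maxima: Left → 5, Right → 6; minimax = 5.
Since maximin = minimax = 5, there is a saddle point and the value is 5.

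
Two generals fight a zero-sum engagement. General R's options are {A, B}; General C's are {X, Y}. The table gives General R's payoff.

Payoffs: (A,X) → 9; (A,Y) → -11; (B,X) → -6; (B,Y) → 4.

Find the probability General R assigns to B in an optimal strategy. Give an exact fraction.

Row minima: A → -11, B → -6; maximin = -6.
Column maxima: X → 9, Y → 4; minimax = 4.
-6 ≠ 4, so there is no saddle point; optimal play is mixed.
Let General R play A with probability p. Expected payoff against X: 9p + (-6)(1−p) = 15p − 6; against Y: (-11)p + 4(1−p) = −15p + 4.
Setting these equal: 15p − 6 = −15p + 4 ⇒ 30p = 10 ⇒ p = 1/3, and the value is (15)·(1/3) − 6 = -1.
For General C: with q = P(X), equating A's and B's payoffs gives 20q − 11 = −10q + 4 ⇒ q = 1/2.

2/3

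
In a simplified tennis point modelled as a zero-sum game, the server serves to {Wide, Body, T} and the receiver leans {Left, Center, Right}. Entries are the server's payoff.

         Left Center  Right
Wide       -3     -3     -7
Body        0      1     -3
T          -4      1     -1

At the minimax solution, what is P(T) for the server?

1/2

Row minima: Wide → -7, Body → -3, T → -4; maximin = -3.
Column maxima: Left → 0, Center → 1, Right → -1; minimax = -1.
-3 ≠ -1, so there is no saddle point; optimal play is mixed.
Wide is strictly dominated by Body, so the server never plays it.
With Wide eliminated, Center is strictly dominated by Left (it gives the server strictly more in every remaining row), so the receiver never plays it.
On the remaining 2×2 (Body, T vs Left, Right):
Let the server play Body with probability p. Expected payoff against Left: 0p + (-4)(1−p) = 4p − 4; against Right: (-3)p + (-1)(1−p) = −2p − 1.
Setting these equal: 4p − 4 = −2p − 1 ⇒ 6p = 3 ⇒ p = 1/2, and the value is (4)·(1/2) − 4 = -2.
For the receiver: with q = P(Left), equating Body's and T's payoffs gives 3q − 3 = −3q − 1 ⇒ q = 1/3.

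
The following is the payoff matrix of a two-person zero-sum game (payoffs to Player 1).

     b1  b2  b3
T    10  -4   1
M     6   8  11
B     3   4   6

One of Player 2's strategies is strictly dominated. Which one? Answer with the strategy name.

b2 holds Player 1's payoff strictly below b3 in every row: -4 < 1, 8 < 11, 4 < 6.
So b3 is strictly dominated for Player 2.

b3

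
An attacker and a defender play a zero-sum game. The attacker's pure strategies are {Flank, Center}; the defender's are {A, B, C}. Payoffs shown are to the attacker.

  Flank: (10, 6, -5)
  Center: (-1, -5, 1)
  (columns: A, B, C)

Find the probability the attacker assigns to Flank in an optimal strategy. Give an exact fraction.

Row minima: Flank → -5, Center → -5; maximin = -5.
Column maxima: A → 10, B → 6, C → 1; minimax = 1.
-5 ≠ 1, so there is no saddle point; optimal play is mixed.
A is strictly dominated by B (it gives the attacker strictly more in every row), so the defender never plays it.
On the remaining 2×2 (Flank, Center vs B, C):
Let the attacker play Flank with probability p. Expected payoff against B: 6p + (-5)(1−p) = 11p − 5; against C: (-5)p + 1(1−p) = −6p + 1.
Setting these equal: 11p − 5 = −6p + 1 ⇒ 17p = 6 ⇒ p = 6/17, and the value is (11)·(6/17) − 5 = -19/17.
For the defender: with q = P(B), equating Flank's and Center's payoffs gives 11q − 5 = −6q + 1 ⇒ q = 6/17.

6/17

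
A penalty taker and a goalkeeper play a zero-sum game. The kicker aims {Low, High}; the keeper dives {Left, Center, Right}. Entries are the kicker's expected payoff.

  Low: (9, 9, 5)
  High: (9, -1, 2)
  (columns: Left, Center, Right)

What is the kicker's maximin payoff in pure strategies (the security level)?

Row minima: Low → 5, High → -1.
The best of these is 5.

5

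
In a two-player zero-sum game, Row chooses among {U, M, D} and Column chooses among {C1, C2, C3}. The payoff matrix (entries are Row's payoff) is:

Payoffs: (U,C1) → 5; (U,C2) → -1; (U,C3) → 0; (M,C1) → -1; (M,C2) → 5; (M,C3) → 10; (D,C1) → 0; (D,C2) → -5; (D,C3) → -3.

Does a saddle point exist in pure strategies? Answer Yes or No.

Row minima: U → -1, M → -1, D → -5; maximin = -1.
Column maxima: C1 → 5, C2 → 5, C3 → 10; minimax = 5.
-1 ≠ 5, so no pure-strategy equilibrium exists.

No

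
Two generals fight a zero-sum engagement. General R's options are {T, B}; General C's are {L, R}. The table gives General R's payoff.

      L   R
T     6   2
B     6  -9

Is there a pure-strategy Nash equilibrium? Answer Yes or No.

Yes

Row minima: T → 2, B → -9; maximin = 2.
Column maxima: L → 6, R → 2; minimax = 2.
maximin = minimax = 2, so a saddle point exists.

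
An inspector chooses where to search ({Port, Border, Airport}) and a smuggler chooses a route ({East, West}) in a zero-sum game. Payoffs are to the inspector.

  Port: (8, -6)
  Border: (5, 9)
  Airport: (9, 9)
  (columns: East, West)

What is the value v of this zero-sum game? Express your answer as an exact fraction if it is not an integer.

Row minima: Port → -6, Border → 5, Airport → 9; maximin = 9.
Column maxima: East → 9, West → 9; minimax = 9.
Since maximin = minimax = 9, there is a saddle point and the value is 9.

9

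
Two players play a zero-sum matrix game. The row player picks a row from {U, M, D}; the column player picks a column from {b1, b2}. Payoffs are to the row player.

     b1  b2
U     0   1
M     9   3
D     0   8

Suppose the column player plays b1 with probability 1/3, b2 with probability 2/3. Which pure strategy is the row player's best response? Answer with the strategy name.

D

Expected payoff of U: (1/3)·0 + (2/3)·1 = 2/3.
Expected payoff of M: (1/3)·9 + (2/3)·3 = 5.
Expected payoff of D: (1/3)·0 + (2/3)·8 = 16/3.
The largest is 16/3, so the row player's best response is D.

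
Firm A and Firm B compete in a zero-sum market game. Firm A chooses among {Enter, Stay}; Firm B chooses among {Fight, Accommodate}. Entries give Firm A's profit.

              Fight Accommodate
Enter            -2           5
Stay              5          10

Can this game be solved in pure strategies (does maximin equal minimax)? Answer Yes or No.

Row minima: Enter → -2, Stay → 5; maximin = 5.
Column maxima: Fight → 5, Accommodate → 10; minimax = 5.
maximin = minimax = 5, so a saddle point exists.

Yes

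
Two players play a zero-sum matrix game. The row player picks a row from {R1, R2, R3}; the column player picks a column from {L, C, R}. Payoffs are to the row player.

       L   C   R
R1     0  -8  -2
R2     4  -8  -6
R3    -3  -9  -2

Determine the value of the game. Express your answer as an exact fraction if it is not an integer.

-8

Row minima: R1 → -8, R2 → -8, R3 → -9; maximin = -8.
Column maxima: L → 4, C → -8, R → -2; minimax = -8.
Since maximin = minimax = -8, there is a saddle point and the value is -8.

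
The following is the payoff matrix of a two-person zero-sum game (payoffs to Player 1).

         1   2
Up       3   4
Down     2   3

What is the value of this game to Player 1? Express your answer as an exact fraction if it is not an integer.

Row minima: Up → 3, Down → 2; maximin = 3.
Column maxima: 1 → 3, 2 → 4; minimax = 3.
Since maximin = minimax = 3, there is a saddle point and the value is 3.

3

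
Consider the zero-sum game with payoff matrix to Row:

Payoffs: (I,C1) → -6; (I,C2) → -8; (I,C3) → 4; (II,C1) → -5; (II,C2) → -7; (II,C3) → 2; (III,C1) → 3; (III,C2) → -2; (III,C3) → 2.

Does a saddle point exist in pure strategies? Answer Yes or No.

Yes

Row minima: I → -8, II → -7, III → -2; maximin = -2.
Column maxima: C1 → 3, C2 → -2, C3 → 4; minimax = -2.
maximin = minimax = -2, so a saddle point exists.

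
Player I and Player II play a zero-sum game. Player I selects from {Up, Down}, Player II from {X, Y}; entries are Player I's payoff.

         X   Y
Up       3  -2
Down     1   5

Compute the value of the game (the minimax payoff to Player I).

Row minima: Up → -2, Down → 1; maximin = 1.
Column maxima: X → 3, Y → 5; minimax = 3.
1 ≠ 3, so there is no saddle point; optimal play is mixed.
Let Player I play Up with probability p. Expected payoff against X: 3p + 1(1−p) = 2p + 1; against Y: (-2)p + 5(1−p) = −7p + 5.
Setting these equal: 2p + 1 = −7p + 5 ⇒ 9p = 4 ⇒ p = 4/9, and the value is (2)·(4/9) + 1 = 17/9.
For Player II: with q = P(X), equating Up's and Down's payoffs gives 5q − 2 = −4q + 5 ⇒ q = 7/9.

17/9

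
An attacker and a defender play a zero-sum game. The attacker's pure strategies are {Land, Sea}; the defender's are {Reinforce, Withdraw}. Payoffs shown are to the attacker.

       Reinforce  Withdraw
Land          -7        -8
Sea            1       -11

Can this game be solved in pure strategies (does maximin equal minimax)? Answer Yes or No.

Yes

Row minima: Land → -8, Sea → -11; maximin = -8.
Column maxima: Reinforce → 1, Withdraw → -8; minimax = -8.
maximin = minimax = -8, so a saddle point exists.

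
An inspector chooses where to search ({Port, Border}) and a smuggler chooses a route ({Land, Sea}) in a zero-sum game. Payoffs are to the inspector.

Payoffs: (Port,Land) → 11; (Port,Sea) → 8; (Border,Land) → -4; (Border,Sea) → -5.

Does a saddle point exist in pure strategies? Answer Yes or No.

Yes

Row minima: Port → 8, Border → -5; maximin = 8.
Column maxima: Land → 11, Sea → 8; minimax = 8.
maximin = minimax = 8, so a saddle point exists.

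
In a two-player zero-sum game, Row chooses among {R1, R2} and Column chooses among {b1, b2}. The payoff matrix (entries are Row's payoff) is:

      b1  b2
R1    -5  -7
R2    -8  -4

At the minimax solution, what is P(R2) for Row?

1/3

Row minima: R1 → -7, R2 → -8; maximin = -7.
Column maxima: b1 → -5, b2 → -4; minimax = -5.
-7 ≠ -5, so there is no saddle point; optimal play is mixed.
Let Row play R1 with probability p. Expected payoff against b1: (-5)p + (-8)(1−p) = 3p − 8; against b2: (-7)p + (-4)(1−p) = −3p − 4.
Setting these equal: 3p − 8 = −3p − 4 ⇒ 6p = 4 ⇒ p = 2/3, and the value is (3)·(2/3) − 8 = -6.
For Column: with q = P(b1), equating R1's and R2's payoffs gives 2q − 7 = −4q − 4 ⇒ q = 1/2.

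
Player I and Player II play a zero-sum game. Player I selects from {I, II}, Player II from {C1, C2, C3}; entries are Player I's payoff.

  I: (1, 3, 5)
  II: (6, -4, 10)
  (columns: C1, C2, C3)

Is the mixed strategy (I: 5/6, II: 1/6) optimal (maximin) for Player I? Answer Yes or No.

Yes

Against C1 this mix gives (5/6)·1 + (1/6)·6 = 11/6.
Against C2 this mix gives (5/6)·3 + (1/6)·(-4) = 11/6.
Against C3 this mix gives (5/6)·5 + (1/6)·10 = 35/6.
All of Player II's active replies (C1, C2) yield 11/6, and no column does worse for Player I. The mix makes Player II indifferent and guarantees 11/6, so it is optimal.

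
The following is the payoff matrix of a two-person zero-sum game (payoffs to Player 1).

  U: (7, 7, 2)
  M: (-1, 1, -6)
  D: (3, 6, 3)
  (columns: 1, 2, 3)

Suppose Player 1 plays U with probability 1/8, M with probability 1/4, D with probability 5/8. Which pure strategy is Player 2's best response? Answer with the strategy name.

3

If Player 2 plays 1, Player 1's expected payoff is (1/8)·7 + (1/4)·(-1) + (5/8)·3 = 5/2.
If Player 2 plays 2, Player 1's expected payoff is (1/8)·7 + (1/4)·1 + (5/8)·6 = 39/8.
If Player 2 plays 3, Player 1's expected payoff is (1/8)·2 + (1/4)·(-6) + (5/8)·3 = 5/8.
Player 2 minimizes Player 1's payoff; the smallest is 5/8, so the best response is 3.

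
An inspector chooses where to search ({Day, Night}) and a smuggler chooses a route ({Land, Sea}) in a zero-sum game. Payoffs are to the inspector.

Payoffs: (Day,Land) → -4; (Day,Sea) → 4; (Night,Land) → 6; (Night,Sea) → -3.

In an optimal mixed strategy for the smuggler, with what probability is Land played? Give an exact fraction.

7/17

Row minima: Day → -4, Night → -3; maximin = -3.
Column maxima: Land → 6, Sea → 4; minimax = 4.
-3 ≠ 4, so there is no saddle point; optimal play is mixed.
Let the inspector play Day with probability p. Expected payoff against Land: (-4)p + 6(1−p) = −10p + 6; against Sea: 4p + (-3)(1−p) = 7p − 3.
Setting these equal: −10p + 6 = 7p − 3 ⇒ −17p = -9 ⇒ p = 9/17, and the value is (-10)·(9/17) + 6 = 12/17.
For the smuggler: with q = P(Land), equating Day's and Night's payoffs gives −8q + 4 = 9q − 3 ⇒ q = 7/17.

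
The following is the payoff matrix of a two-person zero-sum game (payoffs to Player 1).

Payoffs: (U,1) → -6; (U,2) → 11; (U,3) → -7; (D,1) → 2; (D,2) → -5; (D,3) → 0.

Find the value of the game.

-35/23

Row minima: U → -7, D → -5; maximin = -5.
Column maxima: 1 → 2, 2 → 11, 3 → 0; minimax = 0.
-5 ≠ 0, so there is no saddle point; optimal play is mixed.
1 is strictly dominated by 3 (it gives Player 1 strictly more in every row), so Player 2 never plays it.
On the remaining 2×2 (U, D vs 2, 3):
Let Player 1 play U with probability p. Expected payoff against 2: 11p + (-5)(1−p) = 16p − 5; against 3: (-7)p + 0(1−p) = −7p.
Setting these equal: 16p − 5 = −7p ⇒ 23p = 5 ⇒ p = 5/23, and the value is (16)·(5/23) − 5 = -35/23.
For Player 2: with q = P(2), equating U's and D's payoffs gives 18q − 7 = −5q ⇒ q = 7/23.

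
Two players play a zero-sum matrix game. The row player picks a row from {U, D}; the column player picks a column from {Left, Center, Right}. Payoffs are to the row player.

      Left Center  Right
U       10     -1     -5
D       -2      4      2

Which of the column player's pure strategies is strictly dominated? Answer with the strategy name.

Center

Right holds the row player's payoff strictly below Center in every row: -5 < -1, 2 < 4.
So Center is strictly dominated for the column player.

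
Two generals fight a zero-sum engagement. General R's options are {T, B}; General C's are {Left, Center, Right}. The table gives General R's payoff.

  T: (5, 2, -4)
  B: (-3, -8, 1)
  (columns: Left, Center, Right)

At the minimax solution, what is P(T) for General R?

Row minima: T → -4, B → -8; maximin = -4.
Column maxima: Left → 5, Center → 2, Right → 1; minimax = 1.
-4 ≠ 1, so there is no saddle point; optimal play is mixed.
Left is strictly dominated by Center (it gives General R strictly more in every row), so General C never plays it.
On the remaining 2×2 (T, B vs Center, Right):
Let General R play T with probability p. Expected payoff against Center: 2p + (-8)(1−p) = 10p − 8; against Right: (-4)p + 1(1−p) = −5p + 1.
Setting these equal: 10p − 8 = −5p + 1 ⇒ 15p = 9 ⇒ p = 3/5, and the value is (10)·(3/5) − 8 = -2.
For General C: with q = P(Center), equating T's and B's payoffs gives 6q − 4 = −9q + 1 ⇒ q = 1/3.

3/5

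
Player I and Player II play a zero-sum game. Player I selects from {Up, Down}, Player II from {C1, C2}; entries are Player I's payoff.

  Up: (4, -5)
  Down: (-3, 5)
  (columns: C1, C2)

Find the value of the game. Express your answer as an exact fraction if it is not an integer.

Row minima: Up → -5, Down → -3; maximin = -3.
Column maxima: C1 → 4, C2 → 5; minimax = 4.
-3 ≠ 4, so there is no saddle point; optimal play is mixed.
Let Player I play Up with probability p. Expected payoff against C1: 4p + (-3)(1−p) = 7p − 3; against C2: (-5)p + 5(1−p) = −10p + 5.
Setting these equal: 7p − 3 = −10p + 5 ⇒ 17p = 8 ⇒ p = 8/17, and the value is (7)·(8/17) − 3 = 5/17.
For Player II: with q = P(C1), equating Up's and Down's payoffs gives 9q − 5 = −8q + 5 ⇒ q = 10/17.

5/17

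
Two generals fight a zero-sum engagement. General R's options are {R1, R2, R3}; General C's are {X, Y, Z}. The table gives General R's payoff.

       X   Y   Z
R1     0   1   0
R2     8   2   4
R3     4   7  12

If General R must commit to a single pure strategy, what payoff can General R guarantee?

4

Row minima: R1 → 0, R2 → 2, R3 → 4.
The best of these is 4.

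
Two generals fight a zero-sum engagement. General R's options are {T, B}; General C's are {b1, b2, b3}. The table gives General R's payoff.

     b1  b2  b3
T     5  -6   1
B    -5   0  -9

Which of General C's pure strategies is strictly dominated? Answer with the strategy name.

b1

b3 holds General R's payoff strictly below b1 in every row: 1 < 5, -9 < -5.
So b1 is strictly dominated for General C.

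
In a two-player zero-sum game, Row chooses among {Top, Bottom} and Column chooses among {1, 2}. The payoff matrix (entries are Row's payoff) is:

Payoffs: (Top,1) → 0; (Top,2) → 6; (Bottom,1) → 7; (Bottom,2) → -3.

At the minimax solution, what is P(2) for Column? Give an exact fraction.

Row minima: Top → 0, Bottom → -3; maximin = 0.
Column maxima: 1 → 7, 2 → 6; minimax = 6.
0 ≠ 6, so there is no saddle point; optimal play is mixed.
Let Row play Top with probability p. Expected payoff against 1: 0p + 7(1−p) = −7p + 7; against 2: 6p + (-3)(1−p) = 9p − 3.
Setting these equal: −7p + 7 = 9p − 3 ⇒ −16p = -10 ⇒ p = 5/8, and the value is (-7)·(5/8) + 7 = 21/8.
For Column: with q = P(1), equating Top's and Bottom's payoffs gives −6q + 6 = 10q − 3 ⇒ q = 9/16.

7/16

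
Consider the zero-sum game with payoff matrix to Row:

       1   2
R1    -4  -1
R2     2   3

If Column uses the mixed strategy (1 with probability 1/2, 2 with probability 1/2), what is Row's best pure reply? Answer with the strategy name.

R2

Expected payoff of R1: (1/2)·(-4) + (1/2)·(-1) = -5/2.
Expected payoff of R2: (1/2)·2 + (1/2)·3 = 5/2.
The largest is 5/2, so Row's best response is R2.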